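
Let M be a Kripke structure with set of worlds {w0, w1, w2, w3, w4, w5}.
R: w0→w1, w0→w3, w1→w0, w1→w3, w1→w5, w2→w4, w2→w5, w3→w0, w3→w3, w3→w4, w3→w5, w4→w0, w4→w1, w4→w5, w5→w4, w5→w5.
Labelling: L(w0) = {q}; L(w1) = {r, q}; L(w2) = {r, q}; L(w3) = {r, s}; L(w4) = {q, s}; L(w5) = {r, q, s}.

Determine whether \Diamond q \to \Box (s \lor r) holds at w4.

At w4: \Diamond q is true, \Box (s \lor r) is false, so \Diamond q \to \Box (s \lor r) is false.
  At w4: \Diamond q requires q at some successor in {w0, w1, w5}.
    q holds at w0, so \Diamond q is true at w4.
  At w4: \Box (s \lor r) requires s \lor r at every successor {w0, w1, w5}.
    s \lor r fails at w0, so \Box (s \lor r) is false at w4.

No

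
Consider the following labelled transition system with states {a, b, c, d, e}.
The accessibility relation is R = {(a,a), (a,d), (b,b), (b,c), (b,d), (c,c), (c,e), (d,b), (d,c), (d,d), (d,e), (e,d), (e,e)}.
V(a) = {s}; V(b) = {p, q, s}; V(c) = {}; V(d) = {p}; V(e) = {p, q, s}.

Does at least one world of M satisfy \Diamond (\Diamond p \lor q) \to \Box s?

No

Recall that \Box ψ holds at a world iff ψ holds at every accessible world, and \Diamond ψ holds iff ψ holds at some accessible world.
Let φ = \Diamond (\Diamond p \lor q) \to \Box s. Evaluate φ at each world:
  a (successors {a, d}): φ is false.
  b (successors {b, c, d}): φ is false.
  c (successors {c, e}): φ is false.
  d (successors {b, c, d, e}): φ is false.
  e (successors {d, e}): φ is false.
For instance, at e:
  At e: \Diamond (\Diamond p \lor q) is true, \Box s is false, so \Diamond (\Diamond p \lor q) \to \Box s is false.
    At e: \Diamond (\Diamond p \lor q) requires \Diamond p \lor q at some successor in {d, e}.
      \Diamond p \lor q holds at d, so \Diamond (\Diamond p \lor q) is true at e.
    At e: \Box s requires s at every successor {d, e}.
      s fails at d, so \Box s is false at e.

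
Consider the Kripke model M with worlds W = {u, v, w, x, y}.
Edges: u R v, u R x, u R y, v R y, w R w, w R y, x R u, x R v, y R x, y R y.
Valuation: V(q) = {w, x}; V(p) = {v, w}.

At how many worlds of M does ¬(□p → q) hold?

0

Let φ = ¬(□p → q). Evaluate φ at each world:
  u (successors {v, x, y}): φ is false.
  v (successors {y}): φ is false.
  w (successors {w, y}): φ is false.
  x (successors {u, v}): φ is false.
  y (successors {x, y}): φ is false.
For instance, at y:
  At y: □p → q is true, so ¬(□p → q) is false.
    At y: □p is false, q is false, so □p → q is true.
      At y: □p requires p at every successor {x, y}.
        p fails at x, so □p is false at y.
Satisfying worlds: none.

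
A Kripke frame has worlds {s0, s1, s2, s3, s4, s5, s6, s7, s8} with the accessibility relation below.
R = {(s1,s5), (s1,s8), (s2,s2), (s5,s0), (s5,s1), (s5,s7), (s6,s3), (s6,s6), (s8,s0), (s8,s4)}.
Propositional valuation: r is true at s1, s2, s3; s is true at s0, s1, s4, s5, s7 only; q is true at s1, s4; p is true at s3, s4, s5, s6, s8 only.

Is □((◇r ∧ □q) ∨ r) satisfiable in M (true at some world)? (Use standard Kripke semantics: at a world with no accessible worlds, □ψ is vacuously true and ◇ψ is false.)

Let φ = □((◇r ∧ □q) ∨ r). Evaluate φ at each world:
  s0 (successors ∅): φ is true.
  s1 (successors {s5, s8}): φ is false.
  s2 (successors {s2}): φ is true.
  s3 (successors ∅): φ is true.
  s4 (successors ∅): φ is true.
  s5 (successors {s0, s1, s7}): φ is false.
  s6 (successors {s3, s6}): φ is false.
  s7 (successors ∅): φ is true.
  s8 (successors {s0, s4}): φ is false.
Detail at s0 (witness):
  At s0: no accessible worlds, so □((◇r ∧ □q) ∨ r) holds vacuously.

Yes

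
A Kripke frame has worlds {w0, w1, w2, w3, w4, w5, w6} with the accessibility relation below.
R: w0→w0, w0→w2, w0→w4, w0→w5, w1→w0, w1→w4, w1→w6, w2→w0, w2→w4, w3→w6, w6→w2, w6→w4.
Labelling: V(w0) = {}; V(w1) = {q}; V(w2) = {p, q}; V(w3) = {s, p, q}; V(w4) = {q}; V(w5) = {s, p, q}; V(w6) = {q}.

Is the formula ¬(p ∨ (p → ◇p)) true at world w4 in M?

At w4: p ∨ (p → ◇p) is true, so ¬(p ∨ (p → ◇p)) is false.
  At w4: p is false, p → ◇p is true, so p ∨ (p → ◇p) is true.
    At w4: p is false, ◇p is false, so p → ◇p is true.
      At w4: no accessible worlds, so ◇p is false.

No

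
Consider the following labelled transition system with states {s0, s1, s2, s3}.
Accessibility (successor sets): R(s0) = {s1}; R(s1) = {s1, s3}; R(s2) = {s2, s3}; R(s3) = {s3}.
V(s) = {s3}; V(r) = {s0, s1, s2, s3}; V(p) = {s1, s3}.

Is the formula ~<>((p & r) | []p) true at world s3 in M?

At s3: <>((p & r) | []p) is true, so ~<>((p & r) | []p) is false.
  At s3: <>((p & r) | []p) requires (p & r) | []p at some successor in {s3}.
    (p & r) | []p holds at s3, so <>((p & r) | []p) is true at s3.
      At s3: p & r is true, []p is true, so (p & r) | []p is true.

No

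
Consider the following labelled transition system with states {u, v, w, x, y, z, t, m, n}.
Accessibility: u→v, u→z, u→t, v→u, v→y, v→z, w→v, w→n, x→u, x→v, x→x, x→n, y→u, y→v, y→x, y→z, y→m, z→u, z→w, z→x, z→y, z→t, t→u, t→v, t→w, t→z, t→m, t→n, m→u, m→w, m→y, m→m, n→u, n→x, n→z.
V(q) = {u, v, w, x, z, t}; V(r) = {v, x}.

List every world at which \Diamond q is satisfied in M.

Let φ = \Diamond q. Evaluate φ at each world:
  u (successors {v, z, t}): φ is true.
  v (successors {u, y, z}): φ is true.
  w (successors {v, n}): φ is true.
  x (successors {u, v, x, n}): φ is true.
  y (successors {u, v, x, z, m}): φ is true.
  z (successors {u, w, x, y, t}): φ is true.
  t (successors {u, v, w, z, m, n}): φ is true.
  m (successors {u, w, y, m}): φ is true.
  n (successors {u, x, z}): φ is true.
For instance, at t:
  At t: \Diamond q requires q at some successor in {u, v, w, z, m, n}.
    q holds at u, so \Diamond q is true at t.
Satisfying worlds: {u, v, w, x, y, z, t, m, n}

u, v, w, x, y, z, t, m, n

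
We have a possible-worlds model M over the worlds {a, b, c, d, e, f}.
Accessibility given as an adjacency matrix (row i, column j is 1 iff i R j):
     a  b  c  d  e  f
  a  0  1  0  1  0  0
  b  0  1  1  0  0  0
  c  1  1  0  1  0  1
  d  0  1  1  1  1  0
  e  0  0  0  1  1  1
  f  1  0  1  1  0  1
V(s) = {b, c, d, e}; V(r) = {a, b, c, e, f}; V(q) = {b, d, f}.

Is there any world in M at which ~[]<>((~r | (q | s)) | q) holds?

Let φ = ~[]<>((~r | (q | s)) | q). Evaluate φ at each world:
  a (successors {b, d}): φ is false.
  b (successors {b, c}): φ is false.
  c (successors {a, b, d, f}): φ is false.
  d (successors {b, c, d, e}): φ is false.
  e (successors {d, e, f}): φ is false.
  f (successors {a, c, d, f}): φ is false.
For instance, at e:
  At e: []<>((~r | (q | s)) | q) is true, so ~[]<>((~r | (q | s)) | q) is false.
    At e: []<>((~r | (q | s)) | q) requires <>((~r | (q | s)) | q) at every successor {d, e, f}.
      At d: <>((~r | (q | s)) | q) is true.
      At e: <>((~r | (q | s)) | q) is true.
      At f: <>((~r | (q | s)) | q) is true.
    So []<>((~r | (q | s)) | q) is true at e.

No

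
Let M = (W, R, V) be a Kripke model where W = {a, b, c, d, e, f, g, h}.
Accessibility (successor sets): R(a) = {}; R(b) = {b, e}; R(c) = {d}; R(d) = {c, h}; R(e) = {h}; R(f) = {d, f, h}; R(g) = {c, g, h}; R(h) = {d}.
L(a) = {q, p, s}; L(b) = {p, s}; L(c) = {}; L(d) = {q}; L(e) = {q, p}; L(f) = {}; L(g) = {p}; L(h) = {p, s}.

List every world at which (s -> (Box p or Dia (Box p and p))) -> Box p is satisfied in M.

Recall that Box ψ holds at a world iff ψ holds at every accessible world, and Dia ψ holds iff ψ holds at some accessible world.
Let φ = (s -> (Box p or Dia (Box p and p))) -> Box p. Evaluate φ at each world:
  a (successors ∅): φ is true.
  b (successors {b, e}): φ is true.
  c (successors {d}): φ is false.
  d (successors {c, h}): φ is false.
  e (successors {h}): φ is true.
  f (successors {d, f, h}): φ is false.
  g (successors {c, g, h}): φ is false.
  h (successors {d}): φ is true.
For instance, at f:
  At f: s -> (Box p or Dia (Box p and p)) is true, Box p is false, so (s -> (Box p or Dia (Box p and p))) -> Box p is false.
    At f: s is false, Box p or Dia (Box p and p) is false, so s -> (Box p or Dia (Box p and p)) is true.
      At f: Box p is false, Dia (Box p and p) is false, so Box p or Dia (Box p and p) is false.
    At f: Box p requires p at every successor {d, f, h}.
      p fails at d, so Box p is false at f.
Satisfying worlds: {a, b, e, h}

a, b, e, h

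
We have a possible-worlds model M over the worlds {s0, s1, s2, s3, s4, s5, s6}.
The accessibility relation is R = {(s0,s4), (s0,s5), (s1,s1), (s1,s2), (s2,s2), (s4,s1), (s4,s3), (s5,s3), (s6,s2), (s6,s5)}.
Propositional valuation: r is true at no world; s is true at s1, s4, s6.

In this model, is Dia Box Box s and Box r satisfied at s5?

Recall that Box ψ holds at a world iff ψ holds at every accessible world, and Dia ψ holds iff ψ holds at some accessible world.
At s5: Dia Box Box s is true, Box r is false, so Dia Box Box s and Box r is false.
  At s5: Dia Box Box s requires Box Box s at some successor in {s3}.
    Box Box s holds at s3, so Dia Box Box s is true at s5.
      At s3: no accessible worlds, so Box Box s holds vacuously.
  At s5: Box r requires r at every successor {s3}.
    r fails at s3, so Box r is false at s5.

No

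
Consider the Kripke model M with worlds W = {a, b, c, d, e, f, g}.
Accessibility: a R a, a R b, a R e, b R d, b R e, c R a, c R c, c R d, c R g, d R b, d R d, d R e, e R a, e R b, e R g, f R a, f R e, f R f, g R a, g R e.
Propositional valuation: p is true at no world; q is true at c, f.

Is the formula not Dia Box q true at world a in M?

Yes

Recall that Box ψ holds at a world iff ψ holds at every accessible world, and Dia ψ holds iff ψ holds at some accessible world.
At a: Dia Box q is false, so not Dia Box q is true.
  At a: Dia Box q requires Box q at some successor in {a, b, e}.
    At a: Box q is false.
    At b: Box q is false.
    At e: Box q is false.
  So Dia Box q is false at a.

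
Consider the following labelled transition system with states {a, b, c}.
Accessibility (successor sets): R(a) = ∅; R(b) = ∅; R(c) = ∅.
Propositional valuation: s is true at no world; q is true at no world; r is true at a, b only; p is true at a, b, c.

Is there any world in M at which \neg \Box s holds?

Let φ = \neg \Box s. Evaluate φ at each world:
  a (successors ∅): φ is false.
  b (successors ∅): φ is false.
  c (successors ∅): φ is false.
For instance, at c:
  At c: \Box s is true, so \neg \Box s is false.
    At c: no accessible worlds, so \Box s holds vacuously.

No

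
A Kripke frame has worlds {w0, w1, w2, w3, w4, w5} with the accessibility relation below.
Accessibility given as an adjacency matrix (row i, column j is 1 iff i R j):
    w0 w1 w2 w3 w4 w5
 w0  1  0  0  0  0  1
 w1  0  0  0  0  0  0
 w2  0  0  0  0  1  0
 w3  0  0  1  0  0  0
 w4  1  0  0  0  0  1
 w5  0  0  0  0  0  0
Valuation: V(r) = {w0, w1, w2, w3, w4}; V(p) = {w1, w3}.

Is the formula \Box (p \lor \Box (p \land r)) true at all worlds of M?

No

Recall that \Box ψ holds at a world iff ψ holds at every accessible world, and \Diamond ψ holds iff ψ holds at some accessible world.
Let φ = \Box (p \lor \Box (p \land r)). Evaluate φ at each world:
  w0 (successors {w0, w5}): φ is false.
  w1 (successors ∅): φ is true.
  w2 (successors {w4}): φ is false.
  w3 (successors {w2}): φ is false.
  w4 (successors {w0, w5}): φ is false.
  w5 (successors ∅): φ is true.
Detail at w0 (counterexample):
  At w0: \Box (p \lor \Box (p \land r)) requires p \lor \Box (p \land r) at every successor {w0, w5}.
    p \lor \Box (p \land r) fails at w0, so \Box (p \lor \Box (p \land r)) is false at w0.
      At w0: p is false, \Box (p \land r) is false, so p \lor \Box (p \land r) is false.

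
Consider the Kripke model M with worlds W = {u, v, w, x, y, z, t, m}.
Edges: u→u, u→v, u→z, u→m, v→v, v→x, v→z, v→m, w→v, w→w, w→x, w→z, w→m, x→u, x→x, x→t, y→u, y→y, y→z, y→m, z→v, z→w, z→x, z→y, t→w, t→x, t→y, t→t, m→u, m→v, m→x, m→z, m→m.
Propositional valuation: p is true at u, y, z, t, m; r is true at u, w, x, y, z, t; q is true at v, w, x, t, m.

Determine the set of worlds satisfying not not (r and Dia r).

u, w, x, y, z, t

Let φ = not not (r and Dia r). Evaluate φ at each world:
  u (successors {u, v, z, m}): φ is true.
  v (successors {v, x, z, m}): φ is false.
  w (successors {v, w, x, z, m}): φ is true.
  x (successors {u, x, t}): φ is true.
  y (successors {u, y, z, m}): φ is true.
  z (successors {v, w, x, y}): φ is true.
  t (successors {w, x, y, t}): φ is true.
  m (successors {u, v, x, z, m}): φ is false.
For instance, at y:
  At y: not (r and Dia r) is false, so not not (r and Dia r) is true.
    At y: r and Dia r is true, so not (r and Dia r) is false.
      At y: r is true, Dia r is true, so r and Dia r is true.
Satisfying worlds: {u, w, x, y, z, t}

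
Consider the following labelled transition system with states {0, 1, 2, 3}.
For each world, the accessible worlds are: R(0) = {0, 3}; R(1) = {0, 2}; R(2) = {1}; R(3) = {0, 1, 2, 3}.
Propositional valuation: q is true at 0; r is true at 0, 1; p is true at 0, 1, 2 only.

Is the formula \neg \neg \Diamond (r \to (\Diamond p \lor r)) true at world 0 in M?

Yes

At 0: \neg \Diamond (r \to (\Diamond p \lor r)) is false, so \neg \neg \Diamond (r \to (\Diamond p \lor r)) is true.
  At 0: \Diamond (r \to (\Diamond p \lor r)) is true, so \neg \Diamond (r \to (\Diamond p \lor r)) is false.
    At 0: \Diamond (r \to (\Diamond p \lor r)) requires r \to (\Diamond p \lor r) at some successor in {0, 3}.
      r \to (\Diamond p \lor r) holds at 0, so \Diamond (r \to (\Diamond p \lor r)) is true at 0.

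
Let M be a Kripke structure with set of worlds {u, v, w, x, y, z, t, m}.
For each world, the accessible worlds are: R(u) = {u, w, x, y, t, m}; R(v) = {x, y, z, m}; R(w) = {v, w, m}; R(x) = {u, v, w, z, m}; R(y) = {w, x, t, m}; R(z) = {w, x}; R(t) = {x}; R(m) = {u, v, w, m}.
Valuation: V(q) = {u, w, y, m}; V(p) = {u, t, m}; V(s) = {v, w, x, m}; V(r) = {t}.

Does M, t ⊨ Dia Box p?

No

Recall that Box ψ holds at a world iff ψ holds at every accessible world, and Dia ψ holds iff ψ holds at some accessible world.
At t: Dia Box p requires Box p at some successor in {x}.
  At x: Box p is false.
So Dia Box p is false at t.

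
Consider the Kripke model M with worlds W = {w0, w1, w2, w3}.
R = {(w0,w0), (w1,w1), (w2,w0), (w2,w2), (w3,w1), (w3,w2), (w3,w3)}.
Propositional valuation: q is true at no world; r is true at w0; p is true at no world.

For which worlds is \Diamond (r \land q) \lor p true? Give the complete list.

none

Let φ = \Diamond (r \land q) \lor p. Evaluate φ at each world:
  w0 (successors {w0}): φ is false.
  w1 (successors {w1}): φ is false.
  w2 (successors {w0, w2}): φ is false.
  w3 (successors {w1, w2, w3}): φ is false.
For instance, at w1:
  At w1: \Diamond (r \land q) is false, p is false, so \Diamond (r \land q) \lor p is false.
    At w1: \Diamond (r \land q) requires r \land q at some successor in {w1}.
      At w1: r \land q is false.
    So \Diamond (r \land q) is false at w1.
Satisfying worlds: none.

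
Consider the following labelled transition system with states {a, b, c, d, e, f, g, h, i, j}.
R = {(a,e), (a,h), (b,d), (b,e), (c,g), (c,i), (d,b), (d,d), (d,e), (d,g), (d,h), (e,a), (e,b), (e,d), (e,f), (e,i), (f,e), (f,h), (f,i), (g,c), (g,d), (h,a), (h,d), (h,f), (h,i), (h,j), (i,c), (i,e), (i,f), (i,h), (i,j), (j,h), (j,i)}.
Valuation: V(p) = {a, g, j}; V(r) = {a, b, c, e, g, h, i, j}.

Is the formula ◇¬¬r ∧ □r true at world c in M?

At c: ◇¬¬r is true, □r is true, so ◇¬¬r ∧ □r is true.
  At c: ◇¬¬r requires ¬¬r at some successor in {g, i}.
    ¬¬r holds at g, so ◇¬¬r is true at c.
  At c: □r requires r at every successor {g, i}.
    At g: r is true.
    At i: r is true.
  So □r is true at c.

Yes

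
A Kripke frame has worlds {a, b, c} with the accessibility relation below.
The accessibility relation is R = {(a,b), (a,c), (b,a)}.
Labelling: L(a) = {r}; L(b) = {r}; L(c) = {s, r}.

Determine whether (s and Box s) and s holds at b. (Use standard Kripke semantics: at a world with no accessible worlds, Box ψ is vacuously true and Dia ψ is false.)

No

At b: s and Box s is false, s is false, so (s and Box s) and s is false.
  At b: s is false, Box s is false, so s and Box s is false.
    At b: Box s requires s at every successor {a}.
      s fails at a, so Box s is false at b.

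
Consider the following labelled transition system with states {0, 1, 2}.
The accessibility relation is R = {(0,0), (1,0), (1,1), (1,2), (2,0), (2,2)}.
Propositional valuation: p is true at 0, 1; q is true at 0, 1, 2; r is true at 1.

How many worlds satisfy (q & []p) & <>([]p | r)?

Let φ = (q & []p) & <>([]p | r). Evaluate φ at each world:
  0 (successors {0}): φ is true.
  1 (successors {0, 1, 2}): φ is false.
  2 (successors {0, 2}): φ is false.
For instance, at 0:
  At 0: q & []p is true, <>([]p | r) is true, so (q & []p) & <>([]p | r) is true.
    At 0: q is true, []p is true, so q & []p is true.
      At 0: []p requires p at every successor {0}.
        At 0: p is true.
      So []p is true at 0.
    At 0: <>([]p | r) requires []p | r at some successor in {0}.
      []p | r holds at 0, so <>([]p | r) is true at 0.
Satisfying worlds: {0}

1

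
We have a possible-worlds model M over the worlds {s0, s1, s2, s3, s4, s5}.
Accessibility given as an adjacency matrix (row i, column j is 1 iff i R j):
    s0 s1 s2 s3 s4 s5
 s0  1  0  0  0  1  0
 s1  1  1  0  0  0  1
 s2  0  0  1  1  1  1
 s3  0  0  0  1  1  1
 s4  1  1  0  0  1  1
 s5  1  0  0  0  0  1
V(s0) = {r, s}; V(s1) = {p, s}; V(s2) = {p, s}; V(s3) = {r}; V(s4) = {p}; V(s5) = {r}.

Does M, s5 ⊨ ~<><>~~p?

No

At s5: <><>~~p is true, so ~<><>~~p is false.
  At s5: <><>~~p requires <>~~p at some successor in {s0, s5}.
    <>~~p holds at s0, so <><>~~p is true at s5.
      At s0: <>~~p requires ~~p at some successor in {s0, s4}.
        ~~p holds at s4, so <>~~p is true at s0.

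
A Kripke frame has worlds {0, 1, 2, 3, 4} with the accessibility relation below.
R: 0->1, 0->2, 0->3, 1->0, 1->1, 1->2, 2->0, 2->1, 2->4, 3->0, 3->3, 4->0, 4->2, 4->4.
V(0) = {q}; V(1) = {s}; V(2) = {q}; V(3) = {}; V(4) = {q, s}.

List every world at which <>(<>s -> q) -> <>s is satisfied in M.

0, 1, 2, 4

Recall that <>ψ holds at a world iff ψ holds at some accessible world.
Let φ = <>(<>s -> q) -> <>s. Evaluate φ at each world:
  0 (successors {1, 2, 3}): φ is true.
  1 (successors {0, 1, 2}): φ is true.
  2 (successors {0, 1, 4}): φ is true.
  3 (successors {0, 3}): φ is false.
  4 (successors {0, 2, 4}): φ is true.
For instance, at 0:
  At 0: <>(<>s -> q) is true, <>s is true, so <>(<>s -> q) -> <>s is true.
    At 0: <>(<>s -> q) requires <>s -> q at some successor in {1, 2, 3}.
      <>s -> q holds at 2, so <>(<>s -> q) is true at 0.
    At 0: <>s requires s at some successor in {1, 2, 3}.
      s holds at 1, so <>s is true at 0.
Satisfying worlds: {0, 1, 2, 4}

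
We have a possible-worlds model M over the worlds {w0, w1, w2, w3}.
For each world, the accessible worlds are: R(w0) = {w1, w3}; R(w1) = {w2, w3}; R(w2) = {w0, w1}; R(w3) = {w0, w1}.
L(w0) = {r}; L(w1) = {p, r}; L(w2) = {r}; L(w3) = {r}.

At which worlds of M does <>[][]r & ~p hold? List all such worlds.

w0, w2, w3

Let φ = <>[][]r & ~p. Evaluate φ at each world:
  w0 (successors {w1, w3}): φ is true.
  w1 (successors {w2, w3}): φ is false.
  w2 (successors {w0, w1}): φ is true.
  w3 (successors {w0, w1}): φ is true.
For instance, at w1:
  At w1: <>[][]r is true, ~p is false, so <>[][]r & ~p is false.
    At w1: <>[][]r requires [][]r at some successor in {w2, w3}.
      [][]r holds at w2, so <>[][]r is true at w1.
Satisfying worlds: {w0, w2, w3}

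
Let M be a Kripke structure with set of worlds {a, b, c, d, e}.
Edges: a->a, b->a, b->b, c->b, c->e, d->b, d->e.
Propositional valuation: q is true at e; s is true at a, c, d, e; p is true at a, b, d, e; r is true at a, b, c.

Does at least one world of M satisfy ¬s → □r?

Let φ = ¬s → □r. Evaluate φ at each world:
  a (successors {a}): φ is true.
  b (successors {a, b}): φ is true.
  c (successors {b, e}): φ is true.
  d (successors {b, e}): φ is true.
  e (successors ∅): φ is true.
Detail at a (witness):
  At a: ¬s is false, □r is true, so ¬s → □r is true.
    At a: □r requires r at every successor {a}.
      At a: r is true.
    So □r is true at a.

Yes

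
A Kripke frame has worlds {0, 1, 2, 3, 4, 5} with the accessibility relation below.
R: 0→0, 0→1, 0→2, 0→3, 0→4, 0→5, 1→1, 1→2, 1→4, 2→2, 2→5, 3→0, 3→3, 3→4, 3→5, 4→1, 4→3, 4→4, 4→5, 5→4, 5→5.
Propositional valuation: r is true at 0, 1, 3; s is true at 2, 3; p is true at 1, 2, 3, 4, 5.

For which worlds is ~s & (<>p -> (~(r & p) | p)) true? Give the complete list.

0, 1, 4, 5

Let φ = ~s & (<>p -> (~(r & p) | p)). Evaluate φ at each world:
  0 (successors {0, 1, 2, 3, 4, 5}): φ is true.
  1 (successors {1, 2, 4}): φ is true.
  2 (successors {2, 5}): φ is false.
  3 (successors {0, 3, 4, 5}): φ is false.
  4 (successors {1, 3, 4, 5}): φ is true.
  5 (successors {4, 5}): φ is true.
For instance, at 0:
  At 0: ~s is true, <>p -> (~(r & p) | p) is true, so ~s & (<>p -> (~(r & p) | p)) is true.
    At 0: <>p is true, ~(r & p) | p is true, so <>p -> (~(r & p) | p) is true.
      At 0: <>p requires p at some successor in {0, 1, 2, 3, 4, 5}.
        p holds at 1, so <>p is true at 0.
Satisfying worlds: {0, 1, 4, 5}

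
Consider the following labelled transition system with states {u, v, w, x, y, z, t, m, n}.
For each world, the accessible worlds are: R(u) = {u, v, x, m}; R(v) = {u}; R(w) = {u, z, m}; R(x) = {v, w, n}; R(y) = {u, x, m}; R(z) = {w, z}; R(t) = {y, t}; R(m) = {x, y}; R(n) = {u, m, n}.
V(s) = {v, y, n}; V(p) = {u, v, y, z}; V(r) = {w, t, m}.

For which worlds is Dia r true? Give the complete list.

u, w, x, y, z, t, n

Let φ = Dia r. Evaluate φ at each world:
  u (successors {u, v, x, m}): φ is true.
  v (successors {u}): φ is false.
  w (successors {u, z, m}): φ is true.
  x (successors {v, w, n}): φ is true.
  y (successors {u, x, m}): φ is true.
  z (successors {w, z}): φ is true.
  t (successors {y, t}): φ is true.
  m (successors {x, y}): φ is false.
  n (successors {u, m, n}): φ is true.
For instance, at m:
  At m: Dia r requires r at some successor in {x, y}.
    At x: r is false.
    At y: r is false.
  So Dia r is false at m.
Satisfying worlds: {u, w, x, y, z, t, n}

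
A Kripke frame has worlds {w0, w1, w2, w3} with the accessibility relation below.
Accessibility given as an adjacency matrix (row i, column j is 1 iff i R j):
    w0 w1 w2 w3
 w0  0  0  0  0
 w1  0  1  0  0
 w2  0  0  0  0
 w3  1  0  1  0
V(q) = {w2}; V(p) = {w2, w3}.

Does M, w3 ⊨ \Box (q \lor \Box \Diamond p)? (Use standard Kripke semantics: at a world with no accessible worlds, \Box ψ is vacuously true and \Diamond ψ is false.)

Yes

Recall that \Box ψ holds at a world iff ψ holds at every accessible world, and \Diamond ψ holds iff ψ holds at some accessible world.
At w3: \Box (q \lor \Box \Diamond p) requires q \lor \Box \Diamond p at every successor {w0, w2}.
    At w0: q is false, \Box \Diamond p is true, so q \lor \Box \Diamond p is true.
      At w0: no accessible worlds, so \Box \Diamond p holds vacuously.
    At w2: q is true, \Box \Diamond p is true, so q \lor \Box \Diamond p is true.
      At w2: no accessible worlds, so \Box \Diamond p holds vacuously.
So \Box (q \lor \Box \Diamond p) is true at w3.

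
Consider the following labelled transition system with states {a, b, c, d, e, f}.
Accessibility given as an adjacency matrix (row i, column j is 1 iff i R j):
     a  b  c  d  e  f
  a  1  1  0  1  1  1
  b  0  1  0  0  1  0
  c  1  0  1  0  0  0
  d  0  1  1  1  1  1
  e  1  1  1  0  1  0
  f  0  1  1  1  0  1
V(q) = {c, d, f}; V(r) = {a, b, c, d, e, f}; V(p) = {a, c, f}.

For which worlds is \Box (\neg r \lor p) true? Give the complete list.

Let φ = \Box (\neg r \lor p). Evaluate φ at each world:
  a (successors {a, b, d, e, f}): φ is false.
  b (successors {b, e}): φ is false.
  c (successors {a, c}): φ is true.
  d (successors {b, c, d, e, f}): φ is false.
  e (successors {a, b, c, e}): φ is false.
  f (successors {b, c, d, f}): φ is false.
For instance, at b:
  At b: \Box (\neg r \lor p) requires \neg r \lor p at every successor {b, e}.
    \neg r \lor p fails at b, so \Box (\neg r \lor p) is false at b.
Satisfying worlds: {c}

c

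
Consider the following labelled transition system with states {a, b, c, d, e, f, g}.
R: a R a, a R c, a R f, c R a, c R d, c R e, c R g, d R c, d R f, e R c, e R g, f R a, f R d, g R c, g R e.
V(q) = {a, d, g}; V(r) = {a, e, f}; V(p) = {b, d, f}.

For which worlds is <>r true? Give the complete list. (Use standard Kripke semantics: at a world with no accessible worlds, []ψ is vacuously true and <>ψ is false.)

a, c, d, f, g

Let φ = <>r. Evaluate φ at each world:
  a (successors {a, c, f}): φ is true.
  b (successors ∅): φ is false.
  c (successors {a, d, e, g}): φ is true.
  d (successors {c, f}): φ is true.
  e (successors {c, g}): φ is false.
  f (successors {a, d}): φ is true.
  g (successors {c, e}): φ is true.
For instance, at e:
  At e: <>r requires r at some successor in {c, g}.
    At c: r is false.
    At g: r is false.
  So <>r is false at e.
Satisfying worlds: {a, c, d, f, g}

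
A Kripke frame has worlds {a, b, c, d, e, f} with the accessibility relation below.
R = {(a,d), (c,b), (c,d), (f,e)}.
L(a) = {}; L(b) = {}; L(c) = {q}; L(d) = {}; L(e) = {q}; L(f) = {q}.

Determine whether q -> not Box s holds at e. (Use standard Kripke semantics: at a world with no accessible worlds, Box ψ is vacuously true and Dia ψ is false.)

No

Recall that Box ψ holds at a world iff ψ holds at every accessible world, and Dia ψ holds iff ψ holds at some accessible world.
At e: q is true, not Box s is false, so q -> not Box s is false.
  At e: Box s is true, so not Box s is false.
    At e: no accessible worlds, so Box s holds vacuously.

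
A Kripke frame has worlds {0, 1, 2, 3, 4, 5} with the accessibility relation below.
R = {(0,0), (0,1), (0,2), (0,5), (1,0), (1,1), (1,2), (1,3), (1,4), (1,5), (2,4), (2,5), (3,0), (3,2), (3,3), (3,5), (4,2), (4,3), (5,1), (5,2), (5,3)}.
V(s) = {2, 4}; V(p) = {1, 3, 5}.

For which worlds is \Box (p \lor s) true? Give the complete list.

Recall that \Box ψ holds at a world iff ψ holds at every accessible world, and \Diamond ψ holds iff ψ holds at some accessible world.
Let φ = \Box (p \lor s). Evaluate φ at each world:
  0 (successors {0, 1, 2, 5}): φ is false.
  1 (successors {0, 1, 2, 3, 4, 5}): φ is false.
  2 (successors {4, 5}): φ is true.
  3 (successors {0, 2, 3, 5}): φ is false.
  4 (successors {2, 3}): φ is true.
  5 (successors {1, 2, 3}): φ is true.
For instance, at 2:
  At 2: \Box (p \lor s) requires p \lor s at every successor {4, 5}.
    At 4: p \lor s is true.
    At 5: p \lor s is true.
  So \Box (p \lor s) is true at 2.
Satisfying worlds: {2, 4, 5}

2, 4, 5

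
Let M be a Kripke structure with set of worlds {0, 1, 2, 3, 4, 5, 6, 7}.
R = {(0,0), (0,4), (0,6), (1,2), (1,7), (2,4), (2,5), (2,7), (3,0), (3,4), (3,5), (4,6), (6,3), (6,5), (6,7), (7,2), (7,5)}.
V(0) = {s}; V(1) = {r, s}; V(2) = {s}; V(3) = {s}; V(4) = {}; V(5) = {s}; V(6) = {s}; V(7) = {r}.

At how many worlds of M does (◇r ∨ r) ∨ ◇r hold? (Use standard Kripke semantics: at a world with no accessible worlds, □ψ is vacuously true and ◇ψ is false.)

4

Let φ = (◇r ∨ r) ∨ ◇r. Evaluate φ at each world:
  0 (successors {0, 4, 6}): φ is false.
  1 (successors {2, 7}): φ is true.
  2 (successors {4, 5, 7}): φ is true.
  3 (successors {0, 4, 5}): φ is false.
  4 (successors {6}): φ is false.
  5 (successors ∅): φ is false.
  6 (successors {3, 5, 7}): φ is true.
  7 (successors {2, 5}): φ is true.
For instance, at 0:
  At 0: ◇r ∨ r is false, ◇r is false, so (◇r ∨ r) ∨ ◇r is false.
    At 0: ◇r is false, r is false, so ◇r ∨ r is false.
      At 0: ◇r requires r at some successor in {0, 4, 6}.
        At 0: r is false.
        At 4: r is false.
        At 6: r is false.
      So ◇r is false at 0.
    At 0: ◇r requires r at some successor in {0, 4, 6}.
      At 0: r is false.
      At 4: r is false.
      At 6: r is false.
    So ◇r is false at 0.
Satisfying worlds: {1, 2, 6, 7}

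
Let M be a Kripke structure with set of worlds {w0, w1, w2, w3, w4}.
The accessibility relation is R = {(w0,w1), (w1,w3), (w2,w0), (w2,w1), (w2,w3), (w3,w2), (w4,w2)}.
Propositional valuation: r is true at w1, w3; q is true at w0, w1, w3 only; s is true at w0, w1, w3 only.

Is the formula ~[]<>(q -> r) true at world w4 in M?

Recall that []ψ holds at a world iff ψ holds at every accessible world, and <>ψ holds iff ψ holds at some accessible world.
At w4: []<>(q -> r) is true, so ~[]<>(q -> r) is false.
  At w4: []<>(q -> r) requires <>(q -> r) at every successor {w2}.
      At w2: <>(q -> r) requires q -> r at some successor in {w0, w1, w3}.
        q -> r holds at w1, so <>(q -> r) is true at w2.
  So []<>(q -> r) is true at w4.

No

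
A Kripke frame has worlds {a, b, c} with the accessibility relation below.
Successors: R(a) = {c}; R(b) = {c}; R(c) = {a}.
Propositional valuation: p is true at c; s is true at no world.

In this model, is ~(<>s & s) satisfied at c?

At c: <>s & s is false, so ~(<>s & s) is true.
  At c: <>s is false, s is false, so <>s & s is false.
    At c: <>s requires s at some successor in {a}.
      At a: s is false.
    So <>s is false at c.

Yes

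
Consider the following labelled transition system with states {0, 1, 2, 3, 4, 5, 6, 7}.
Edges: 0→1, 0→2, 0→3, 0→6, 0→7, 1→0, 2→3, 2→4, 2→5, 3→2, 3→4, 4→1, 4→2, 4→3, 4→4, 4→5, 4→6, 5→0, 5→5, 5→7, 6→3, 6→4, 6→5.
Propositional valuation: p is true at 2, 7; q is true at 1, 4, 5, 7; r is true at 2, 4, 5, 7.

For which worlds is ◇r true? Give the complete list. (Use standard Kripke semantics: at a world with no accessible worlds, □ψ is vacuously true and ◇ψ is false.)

0, 2, 3, 4, 5, 6

Recall that ◇ψ holds at a world iff ψ holds at some accessible world.
Let φ = ◇r. Evaluate φ at each world:
  0 (successors {1, 2, 3, 6, 7}): φ is true.
  1 (successors {0}): φ is false.
  2 (successors {3, 4, 5}): φ is true.
  3 (successors {2, 4}): φ is true.
  4 (successors {1, 2, 3, 4, 5, 6}): φ is true.
  5 (successors {0, 5, 7}): φ is true.
  6 (successors {3, 4, 5}): φ is true.
  7 (successors ∅): φ is false.
For instance, at 0:
  At 0: ◇r requires r at some successor in {1, 2, 3, 6, 7}.
    r holds at 2, so ◇r is true at 0.
Satisfying worlds: {0, 2, 3, 4, 5, 6}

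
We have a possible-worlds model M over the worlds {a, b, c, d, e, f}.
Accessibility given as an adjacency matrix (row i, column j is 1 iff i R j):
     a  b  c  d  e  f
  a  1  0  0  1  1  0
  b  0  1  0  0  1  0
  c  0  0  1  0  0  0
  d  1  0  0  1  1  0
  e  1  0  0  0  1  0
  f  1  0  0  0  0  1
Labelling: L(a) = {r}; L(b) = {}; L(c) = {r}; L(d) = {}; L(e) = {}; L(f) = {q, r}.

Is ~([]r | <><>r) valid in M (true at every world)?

Let φ = ~([]r | <><>r). Evaluate φ at each world:
  a (successors {a, d, e}): φ is false.
  b (successors {b, e}): φ is false.
  c (successors {c}): φ is false.
  d (successors {a, d, e}): φ is false.
  e (successors {a, e}): φ is false.
  f (successors {a, f}): φ is false.
Detail at a (counterexample):
  At a: []r | <><>r is true, so ~([]r | <><>r) is false.
    At a: []r is false, <><>r is true, so []r | <><>r is true.
      At a: []r requires r at every successor {a, d, e}.
        r fails at d, so []r is false at a.
      At a: <><>r requires <>r at some successor in {a, d, e}.
        <>r holds at a, so <><>r is true at a.

No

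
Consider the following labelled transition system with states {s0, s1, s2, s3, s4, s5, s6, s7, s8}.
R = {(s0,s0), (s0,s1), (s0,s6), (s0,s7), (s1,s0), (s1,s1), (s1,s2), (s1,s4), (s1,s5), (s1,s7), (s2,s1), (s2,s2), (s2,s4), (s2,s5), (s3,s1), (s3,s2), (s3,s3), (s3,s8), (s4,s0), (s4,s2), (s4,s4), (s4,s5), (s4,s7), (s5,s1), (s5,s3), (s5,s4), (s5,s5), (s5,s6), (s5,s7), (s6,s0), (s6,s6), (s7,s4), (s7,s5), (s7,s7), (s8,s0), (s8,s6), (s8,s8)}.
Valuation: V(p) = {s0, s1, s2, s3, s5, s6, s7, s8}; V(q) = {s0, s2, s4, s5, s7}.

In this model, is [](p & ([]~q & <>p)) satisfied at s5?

Recall that []ψ holds at a world iff ψ holds at every accessible world, and <>ψ holds iff ψ holds at some accessible world.
At s5: [](p & ([]~q & <>p)) requires p & ([]~q & <>p) at every successor {s1, s3, s4, s5, s6, s7}.
  p & ([]~q & <>p) fails at s1, so [](p & ([]~q & <>p)) is false at s5.
    At s1: p is true, []~q & <>p is false, so p & ([]~q & <>p) is false.
      At s1: []~q is false, <>p is true, so []~q & <>p is false.

No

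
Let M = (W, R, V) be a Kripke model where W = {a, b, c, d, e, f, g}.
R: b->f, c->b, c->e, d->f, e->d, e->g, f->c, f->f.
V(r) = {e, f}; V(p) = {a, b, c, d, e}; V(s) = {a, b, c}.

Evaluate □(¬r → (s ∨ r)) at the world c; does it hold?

Yes

At c: □(¬r → (s ∨ r)) requires ¬r → (s ∨ r) at every successor {b, e}.
  At b: ¬r → (s ∨ r) is true.
  At e: ¬r → (s ∨ r) is true.
So □(¬r → (s ∨ r)) is true at c.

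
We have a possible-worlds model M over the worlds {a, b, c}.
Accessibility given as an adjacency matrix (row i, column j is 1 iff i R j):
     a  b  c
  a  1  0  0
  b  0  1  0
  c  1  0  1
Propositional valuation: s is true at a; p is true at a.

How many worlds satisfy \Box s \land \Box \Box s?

Let φ = \Box s \land \Box \Box s. Evaluate φ at each world:
  a (successors {a}): φ is true.
  b (successors {b}): φ is false.
  c (successors {a, c}): φ is false.
For instance, at c:
  At c: \Box s is false, \Box \Box s is false, so \Box s \land \Box \Box s is false.
    At c: \Box s requires s at every successor {a, c}.
      s fails at c, so \Box s is false at c.
    At c: \Box \Box s requires \Box s at every successor {a, c}.
      \Box s fails at c, so \Box \Box s is false at c.
Satisfying worlds: {a}

1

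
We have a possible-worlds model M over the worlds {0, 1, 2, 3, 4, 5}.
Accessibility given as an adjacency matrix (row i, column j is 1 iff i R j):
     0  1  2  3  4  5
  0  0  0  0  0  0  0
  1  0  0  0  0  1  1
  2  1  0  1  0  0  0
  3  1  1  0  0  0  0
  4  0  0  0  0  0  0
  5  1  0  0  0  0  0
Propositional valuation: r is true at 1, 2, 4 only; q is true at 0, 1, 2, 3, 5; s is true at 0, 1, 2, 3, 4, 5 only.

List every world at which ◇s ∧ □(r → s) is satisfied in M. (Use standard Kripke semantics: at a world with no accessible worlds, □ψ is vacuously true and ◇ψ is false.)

1, 2, 3, 5

Let φ = ◇s ∧ □(r → s). Evaluate φ at each world:
  0 (successors ∅): φ is false.
  1 (successors {4, 5}): φ is true.
  2 (successors {0, 2}): φ is true.
  3 (successors {0, 1}): φ is true.
  4 (successors ∅): φ is false.
  5 (successors {0}): φ is true.
For instance, at 3:
  At 3: ◇s is true, □(r → s) is true, so ◇s ∧ □(r → s) is true.
    At 3: ◇s requires s at some successor in {0, 1}.
      s holds at 0, so ◇s is true at 3.
    At 3: □(r → s) requires r → s at every successor {0, 1}.
      At 0: r → s is true.
      At 1: r → s is true.
    So □(r → s) is true at 3.
Satisfying worlds: {1, 2, 3, 5}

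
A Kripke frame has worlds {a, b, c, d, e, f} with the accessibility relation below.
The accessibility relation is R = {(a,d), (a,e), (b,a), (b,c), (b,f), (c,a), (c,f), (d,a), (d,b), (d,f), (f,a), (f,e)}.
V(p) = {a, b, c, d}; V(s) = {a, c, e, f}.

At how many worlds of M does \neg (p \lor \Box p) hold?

Let φ = \neg (p \lor \Box p). Evaluate φ at each world:
  a (successors {d, e}): φ is false.
  b (successors {a, c, f}): φ is false.
  c (successors {a, f}): φ is false.
  d (successors {a, b, f}): φ is false.
  e (successors ∅): φ is false.
  f (successors {a, e}): φ is true.
For instance, at f:
  At f: p \lor \Box p is false, so \neg (p \lor \Box p) is true.
    At f: p is false, \Box p is false, so p \lor \Box p is false.
      At f: \Box p requires p at every successor {a, e}.
        p fails at e, so \Box p is false at f.
Satisfying worlds: {f}

1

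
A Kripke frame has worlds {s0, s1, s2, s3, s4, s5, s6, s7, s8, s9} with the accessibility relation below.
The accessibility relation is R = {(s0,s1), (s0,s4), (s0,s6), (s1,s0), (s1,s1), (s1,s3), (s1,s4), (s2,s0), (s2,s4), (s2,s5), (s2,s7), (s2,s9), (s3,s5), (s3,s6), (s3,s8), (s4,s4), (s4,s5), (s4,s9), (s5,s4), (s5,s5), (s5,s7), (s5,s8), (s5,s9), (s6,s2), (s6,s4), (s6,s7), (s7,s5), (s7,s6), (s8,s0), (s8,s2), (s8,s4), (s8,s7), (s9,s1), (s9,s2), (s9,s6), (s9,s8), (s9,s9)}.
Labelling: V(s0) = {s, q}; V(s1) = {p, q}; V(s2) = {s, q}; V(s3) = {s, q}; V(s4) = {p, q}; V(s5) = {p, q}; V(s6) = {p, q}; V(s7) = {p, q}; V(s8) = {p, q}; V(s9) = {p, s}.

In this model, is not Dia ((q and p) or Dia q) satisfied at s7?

No

Recall that Dia ψ holds at a world iff ψ holds at some accessible world.
At s7: Dia ((q and p) or Dia q) is true, so not Dia ((q and p) or Dia q) is false.
  At s7: Dia ((q and p) or Dia q) requires (q and p) or Dia q at some successor in {s5, s6}.
    (q and p) or Dia q holds at s5, so Dia ((q and p) or Dia q) is true at s7.
      At s5: q and p is true, Dia q is true, so (q and p) or Dia q is true.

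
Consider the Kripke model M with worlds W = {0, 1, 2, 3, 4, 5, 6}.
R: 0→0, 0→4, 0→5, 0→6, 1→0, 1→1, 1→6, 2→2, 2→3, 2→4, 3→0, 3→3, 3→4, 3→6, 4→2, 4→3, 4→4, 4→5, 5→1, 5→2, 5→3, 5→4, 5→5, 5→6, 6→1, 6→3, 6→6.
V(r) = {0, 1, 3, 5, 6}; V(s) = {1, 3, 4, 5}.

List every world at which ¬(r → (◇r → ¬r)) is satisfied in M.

0, 1, 3, 5, 6

Let φ = ¬(r → (◇r → ¬r)). Evaluate φ at each world:
  0 (successors {0, 4, 5, 6}): φ is true.
  1 (successors {0, 1, 6}): φ is true.
  2 (successors {2, 3, 4}): φ is false.
  3 (successors {0, 3, 4, 6}): φ is true.
  4 (successors {2, 3, 4, 5}): φ is false.
  5 (successors {1, 2, 3, 4, 5, 6}): φ is true.
  6 (successors {1, 3, 6}): φ is true.
For instance, at 2:
  At 2: r → (◇r → ¬r) is true, so ¬(r → (◇r → ¬r)) is false.
    At 2: r is false, ◇r → ¬r is true, so r → (◇r → ¬r) is true.
      At 2: ◇r is true, ¬r is true, so ◇r → ¬r is true.
Satisfying worlds: {0, 1, 3, 5, 6}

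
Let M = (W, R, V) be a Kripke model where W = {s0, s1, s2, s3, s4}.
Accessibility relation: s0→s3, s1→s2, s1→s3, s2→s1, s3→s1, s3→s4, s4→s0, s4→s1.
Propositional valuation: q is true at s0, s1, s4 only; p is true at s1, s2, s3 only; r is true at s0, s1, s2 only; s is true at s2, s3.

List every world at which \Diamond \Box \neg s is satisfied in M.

s0, s1, s3

Let φ = \Diamond \Box \neg s. Evaluate φ at each world:
  s0 (successors {s3}): φ is true.
  s1 (successors {s2, s3}): φ is true.
  s2 (successors {s1}): φ is false.
  s3 (successors {s1, s4}): φ is true.
  s4 (successors {s0, s1}): φ is false.
For instance, at s3:
  At s3: \Diamond \Box \neg s requires \Box \neg s at some successor in {s1, s4}.
    \Box \neg s holds at s4, so \Diamond \Box \neg s is true at s3.
      At s4: \Box \neg s requires \neg s at every successor {s0, s1}.
        At s0: \neg s is true.
        At s1: \neg s is true.
      So \Box \neg s is true at s4.
Satisfying worlds: {s0, s1, s3}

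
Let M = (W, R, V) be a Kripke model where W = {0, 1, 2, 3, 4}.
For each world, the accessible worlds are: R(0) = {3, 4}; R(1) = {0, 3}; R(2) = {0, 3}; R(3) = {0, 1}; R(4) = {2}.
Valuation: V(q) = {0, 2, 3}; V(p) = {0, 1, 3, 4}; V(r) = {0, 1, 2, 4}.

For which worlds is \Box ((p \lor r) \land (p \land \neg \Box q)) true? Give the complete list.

1, 2

Let φ = \Box ((p \lor r) \land (p \land \neg \Box q)). Evaluate φ at each world:
  0 (successors {3, 4}): φ is false.
  1 (successors {0, 3}): φ is true.
  2 (successors {0, 3}): φ is true.
  3 (successors {0, 1}): φ is false.
  4 (successors {2}): φ is false.
For instance, at 1:
  At 1: \Box ((p \lor r) \land (p \land \neg \Box q)) requires (p \lor r) \land (p \land \neg \Box q) at every successor {0, 3}.
      At 0: p \lor r is true, p \land \neg \Box q is true, so (p \lor r) \land (p \land \neg \Box q) is true.
      At 3: p \lor r is true, p \land \neg \Box q is true, so (p \lor r) \land (p \land \neg \Box q) is true.
  So \Box ((p \lor r) \land (p \land \neg \Box q)) is true at 1.
Satisfying worlds: {1, 2}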